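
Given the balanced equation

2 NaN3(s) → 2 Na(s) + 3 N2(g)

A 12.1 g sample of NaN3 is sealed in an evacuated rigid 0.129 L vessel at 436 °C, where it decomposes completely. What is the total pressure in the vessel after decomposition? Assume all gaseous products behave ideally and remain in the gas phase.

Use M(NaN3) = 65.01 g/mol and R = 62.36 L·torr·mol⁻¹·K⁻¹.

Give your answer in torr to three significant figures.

95700 torr

n(NaN3) = 12.1 / 65.01 = 0.1861 mol
n(gas produced) = (3/2) × 0.1861 = 0.2792 mol
P = nRT/V = 0.2792 × 62.36 × 709.15 / 0.129 = 95710 torr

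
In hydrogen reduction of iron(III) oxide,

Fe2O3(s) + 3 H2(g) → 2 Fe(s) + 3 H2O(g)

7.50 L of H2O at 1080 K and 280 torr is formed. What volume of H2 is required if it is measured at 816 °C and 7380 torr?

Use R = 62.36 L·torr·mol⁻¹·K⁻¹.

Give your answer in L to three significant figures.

0.287 L

n(H2O) = PV/RT = (280 × 7.50) / (62.36 × 1080) = 0.03118 mol
n(H2) = (3/3) × 0.03118 = 0.03118 mol
V = nRT/P = 0.03118 × 62.36 × 1089.15 / 7380 = 0.2870 L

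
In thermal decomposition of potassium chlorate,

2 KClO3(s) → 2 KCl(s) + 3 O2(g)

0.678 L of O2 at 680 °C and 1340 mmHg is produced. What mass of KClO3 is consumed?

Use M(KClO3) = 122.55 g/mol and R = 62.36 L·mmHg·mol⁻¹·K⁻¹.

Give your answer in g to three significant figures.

1.25 g

n(O2) = PV/RT = (1340 × 0.678) / (62.36 × 953.15) = 0.01529 mol
n(KClO3) = (2/3) × 0.01529 = 0.01019 mol
m(KClO3) = 0.01019 × 122.55 = 1.249 g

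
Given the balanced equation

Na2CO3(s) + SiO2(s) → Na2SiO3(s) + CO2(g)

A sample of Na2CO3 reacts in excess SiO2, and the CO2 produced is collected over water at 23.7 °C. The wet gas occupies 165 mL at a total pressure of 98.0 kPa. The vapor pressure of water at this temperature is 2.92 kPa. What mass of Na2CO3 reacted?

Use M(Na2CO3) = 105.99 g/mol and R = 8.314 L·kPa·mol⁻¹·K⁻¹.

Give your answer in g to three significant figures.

P(CO2) = 98.0 − 2.92 = 95.08 kPa
n(CO2) = PV/RT = (95.08 × 0.1650) / (8.314 × 296.85) = 0.006357 mol
n(Na2CO3) = (1/1) × 0.006357 = 0.006357 mol
m(Na2CO3) = 0.006357 × 105.99 = 0.6738 g

0.674 g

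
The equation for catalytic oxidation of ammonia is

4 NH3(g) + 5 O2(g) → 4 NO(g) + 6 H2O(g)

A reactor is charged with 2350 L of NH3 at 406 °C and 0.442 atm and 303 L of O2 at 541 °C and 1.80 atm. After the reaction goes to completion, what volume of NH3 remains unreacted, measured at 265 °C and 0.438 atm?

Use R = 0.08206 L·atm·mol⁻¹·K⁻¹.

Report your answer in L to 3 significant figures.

n(NH3) = PV/RT = (0.442 × 2350) / (0.08206 × 679.15) = 18.64 mol
n(O2) = PV/RT = (1.80 × 303) / (0.08206 × 814.15) = 8.164 mol
For 18.64 mol NH3, stoichiometry requires (5/4) × 18.64 = 23.30 mol O2; 8.164 mol is available, so O2 is limiting.
n(NH3) consumed = (4/5) × 8.164 = 6.531 mol; remaining = 18.64 − 6.531 = 12.11 mol
V(NH3) = nRT/P = 12.11 × 0.08206 × 538.15 / 0.438 = 1221 L

1220 L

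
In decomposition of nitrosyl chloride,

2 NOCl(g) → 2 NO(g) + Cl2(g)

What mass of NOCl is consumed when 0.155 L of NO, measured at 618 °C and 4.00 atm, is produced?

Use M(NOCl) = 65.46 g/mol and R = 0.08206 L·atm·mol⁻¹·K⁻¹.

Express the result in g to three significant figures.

0.555 g

n(NO) = PV/RT = (4.00 × 0.155) / (0.08206 × 891.15) = 0.008478 mol
n(NOCl) = (2/2) × 0.008478 = 0.008478 mol
m(NOCl) = 0.008478 × 65.46 = 0.5550 g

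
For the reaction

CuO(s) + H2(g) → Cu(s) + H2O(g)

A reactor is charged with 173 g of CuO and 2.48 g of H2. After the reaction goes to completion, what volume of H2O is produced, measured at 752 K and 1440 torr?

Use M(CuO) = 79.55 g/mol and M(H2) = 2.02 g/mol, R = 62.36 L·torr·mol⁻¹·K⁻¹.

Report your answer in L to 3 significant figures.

n(CuO) = 173 / 79.55 = 2.175 mol
n(H2) = 2.48 / 2.02 = 1.228 mol
For 2.175 mol CuO, stoichiometry requires (1/1) × 2.175 = 2.175 mol H2; 1.228 mol is available, so H2 is limiting.
n(H2O) = (1/1) × 1.228 = 1.228 mol
V(H2O) = nRT/P = 1.228 × 62.36 × 752 / 1440 = 39.99 L

40.0 L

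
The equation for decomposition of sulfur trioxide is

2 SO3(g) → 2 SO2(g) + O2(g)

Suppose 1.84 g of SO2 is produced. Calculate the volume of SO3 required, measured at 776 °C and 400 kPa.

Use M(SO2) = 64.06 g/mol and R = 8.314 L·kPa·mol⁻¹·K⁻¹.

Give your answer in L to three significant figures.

0.626 L

n(SO2) = 1.840 / 64.06 = 0.02872 mol
n(SO3) = (2/2) × 0.02872 = 0.02872 mol
V = nRT/P = 0.02872 × 8.314 × 1049.15 / 400 = 0.6263 L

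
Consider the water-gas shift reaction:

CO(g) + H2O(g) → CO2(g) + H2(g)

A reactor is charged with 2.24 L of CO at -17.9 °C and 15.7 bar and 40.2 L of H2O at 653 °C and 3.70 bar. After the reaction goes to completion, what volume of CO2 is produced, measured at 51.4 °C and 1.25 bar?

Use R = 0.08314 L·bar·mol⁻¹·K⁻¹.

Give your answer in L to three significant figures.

35.8 L

n(CO) = PV/RT = (15.7 × 2.24) / (0.08314 × 255.25) = 1.657 mol
n(H2O) = PV/RT = (3.70 × 40.2) / (0.08314 × 926.15) = 1.932 mol
For 1.657 mol CO, stoichiometry requires (1/1) × 1.657 = 1.657 mol H2O; 1.932 mol is available, so CO is limiting.
n(CO2) = (1/1) × 1.657 = 1.657 mol
V(CO2) = nRT/P = 1.657 × 0.08314 × 324.55 / 1.25 = 35.77 L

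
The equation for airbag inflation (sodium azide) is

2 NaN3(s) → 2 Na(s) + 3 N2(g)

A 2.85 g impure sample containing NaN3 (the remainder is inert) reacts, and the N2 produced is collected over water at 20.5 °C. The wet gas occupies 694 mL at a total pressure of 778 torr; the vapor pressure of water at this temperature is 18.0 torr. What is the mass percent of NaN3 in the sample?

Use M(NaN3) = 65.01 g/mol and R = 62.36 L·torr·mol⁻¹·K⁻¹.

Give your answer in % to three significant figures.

P(N2) = 778 − 18.0 = 760.0 torr
n(N2) = PV/RT = (760.0 × 0.6940) / (62.36 × 293.65) = 0.02880 mol
n(NaN3) = (2/3) × 0.02880 = 0.01920 mol
m(NaN3) = 0.01920 × 65.01 = 1.248 g
%NaN3 = 1.248 / 2.85 × 100 = 43.79%

43.8 %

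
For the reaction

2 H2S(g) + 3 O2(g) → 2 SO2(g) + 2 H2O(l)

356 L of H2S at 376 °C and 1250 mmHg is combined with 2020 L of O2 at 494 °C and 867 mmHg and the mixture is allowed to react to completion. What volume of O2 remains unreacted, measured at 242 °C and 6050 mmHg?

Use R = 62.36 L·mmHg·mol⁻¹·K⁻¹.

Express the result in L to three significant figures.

n(H2S) = PV/RT = (1250 × 356) / (62.36 × 649.15) = 10.99 mol
n(O2) = PV/RT = (867 × 2020) / (62.36 × 767.15) = 36.61 mol
For 10.99 mol H2S, stoichiometry requires (3/2) × 10.99 = 16.48 mol O2; 36.61 mol is available, so H2S is limiting.
n(O2) consumed = (3/2) × 10.99 = 16.48 mol; remaining = 36.61 − 16.48 = 20.13 mol
V(O2) = nRT/P = 20.13 × 62.36 × 515.15 / 6050 = 106.9 L

107 L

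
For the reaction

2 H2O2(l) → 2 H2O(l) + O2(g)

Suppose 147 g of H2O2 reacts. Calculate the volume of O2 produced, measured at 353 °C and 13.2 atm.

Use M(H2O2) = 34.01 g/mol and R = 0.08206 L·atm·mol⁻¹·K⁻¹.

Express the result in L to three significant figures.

n(H2O2) = 147.0 / 34.01 = 4.322 mol
n(O2) = (1/2) × 4.322 = 2.161 mol
V = nRT/P = 2.161 × 0.08206 × 626.15 / 13.2 = 8.412 L

8.41 L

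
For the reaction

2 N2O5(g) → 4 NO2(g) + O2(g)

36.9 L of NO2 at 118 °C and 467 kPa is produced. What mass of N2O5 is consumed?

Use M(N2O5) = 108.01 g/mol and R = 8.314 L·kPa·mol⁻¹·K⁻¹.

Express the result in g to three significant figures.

286 g

n(NO2) = PV/RT = (467 × 36.9) / (8.314 × 391.15) = 5.299 mol
n(N2O5) = (2/4) × 5.299 = 2.650 mol
m(N2O5) = 2.650 × 108.01 = 286.2 g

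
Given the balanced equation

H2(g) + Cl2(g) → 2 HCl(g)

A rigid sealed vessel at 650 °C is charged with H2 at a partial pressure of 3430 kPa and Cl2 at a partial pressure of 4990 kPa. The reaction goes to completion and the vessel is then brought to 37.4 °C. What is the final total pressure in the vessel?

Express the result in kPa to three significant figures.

2830 kPa

Because the vessel is rigid and T is held at 650 °C, work the stoichiometry in partial pressures (P_i = n_iRT/V).
P(Cl2) required for 3430 kPa of H2 = (1/1) × 3430 = 3430 kPa; available 4990 kPa, so H2 is limiting.
P(Cl2) remaining = 4990 − (1/1) × 3430 = 1560 kPa
P(gaseous products) = (2)/1 × 3430 = 6860 kPa
P_total at 650 °C = 1560 + 6860 = 8420 kPa
Scaling to 37.4 °C: P = 8420 × 310.55/923.15 = 2833 kPa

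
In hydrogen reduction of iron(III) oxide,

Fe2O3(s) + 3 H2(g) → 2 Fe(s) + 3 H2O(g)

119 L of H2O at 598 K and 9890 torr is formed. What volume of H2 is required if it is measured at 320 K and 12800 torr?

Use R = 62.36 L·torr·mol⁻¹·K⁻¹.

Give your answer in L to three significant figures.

n(H2O) = PV/RT = (9890 × 119) / (62.36 × 598) = 31.56 mol
n(H2) = (3/3) × 31.56 = 31.56 mol
V = nRT/P = 31.56 × 62.36 × 320 / 12800 = 49.20 L

49.2 L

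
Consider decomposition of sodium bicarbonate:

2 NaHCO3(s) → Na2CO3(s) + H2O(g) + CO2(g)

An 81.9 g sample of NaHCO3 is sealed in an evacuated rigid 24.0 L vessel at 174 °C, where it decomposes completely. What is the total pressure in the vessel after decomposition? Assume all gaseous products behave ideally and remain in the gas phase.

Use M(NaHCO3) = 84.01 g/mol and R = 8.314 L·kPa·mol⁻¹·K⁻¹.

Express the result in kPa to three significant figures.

n(NaHCO3) = 81.9 / 84.01 = 0.9749 mol
n(gas produced) = (2/2) × 0.9749 = 0.9749 mol
P = nRT/V = 0.9749 × 8.314 × 447.15 / 24.0 = 151.0 kPa

151 kPa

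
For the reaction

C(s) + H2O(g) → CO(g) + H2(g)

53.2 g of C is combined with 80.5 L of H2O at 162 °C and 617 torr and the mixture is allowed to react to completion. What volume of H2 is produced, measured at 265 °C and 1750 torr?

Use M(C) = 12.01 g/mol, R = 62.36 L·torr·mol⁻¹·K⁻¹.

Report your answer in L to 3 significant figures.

n(C) = 53.2 / 12.01 = 4.430 mol
n(H2O) = PV/RT = (617 × 80.5) / (62.36 × 435.15) = 1.830 mol
For 4.430 mol C, stoichiometry requires (1/1) × 4.430 = 4.430 mol H2O; 1.830 mol is available, so H2O is limiting.
n(H2) = (1/1) × 1.830 = 1.830 mol
V(H2) = nRT/P = 1.830 × 62.36 × 538.15 / 1750 = 35.09 L

35.1 L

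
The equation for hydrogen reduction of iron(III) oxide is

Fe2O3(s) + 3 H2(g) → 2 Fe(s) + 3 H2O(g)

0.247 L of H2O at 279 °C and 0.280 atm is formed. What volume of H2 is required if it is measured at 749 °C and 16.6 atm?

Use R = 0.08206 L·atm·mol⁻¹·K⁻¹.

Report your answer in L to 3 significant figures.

0.00771 L

n(H2O) = PV/RT = (0.280 × 0.247) / (0.08206 × 552.15) = 0.001526 mol
n(H2) = (3/3) × 0.001526 = 0.001526 mol
V = nRT/P = 0.001526 × 0.08206 × 1022.15 / 16.6 = 0.007711 L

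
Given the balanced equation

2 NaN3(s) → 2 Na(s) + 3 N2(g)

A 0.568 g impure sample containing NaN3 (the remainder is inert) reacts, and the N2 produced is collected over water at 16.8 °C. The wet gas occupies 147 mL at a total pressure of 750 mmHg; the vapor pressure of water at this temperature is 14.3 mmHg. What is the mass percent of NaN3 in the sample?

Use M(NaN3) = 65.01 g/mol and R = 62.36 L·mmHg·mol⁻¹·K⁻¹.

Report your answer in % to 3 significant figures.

45.6 %

P(N2) = 750 − 14.3 = 735.7 mmHg
n(N2) = PV/RT = (735.7 × 0.1470) / (62.36 × 289.95) = 0.005981 mol
n(NaN3) = (2/3) × 0.005981 = 0.003987 mol
m(NaN3) = 0.003987 × 65.01 = 0.2592 g
%NaN3 = 0.2592 / 0.568 × 100 = 45.63%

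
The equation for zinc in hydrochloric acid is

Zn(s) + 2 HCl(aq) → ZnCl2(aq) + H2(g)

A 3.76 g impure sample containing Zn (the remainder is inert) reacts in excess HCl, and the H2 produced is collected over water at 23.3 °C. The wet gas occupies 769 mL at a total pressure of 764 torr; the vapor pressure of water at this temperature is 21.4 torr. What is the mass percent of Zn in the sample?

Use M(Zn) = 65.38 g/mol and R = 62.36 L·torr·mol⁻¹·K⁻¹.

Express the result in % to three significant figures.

P(H2) = 764 − 21.4 = 742.6 torr
n(H2) = PV/RT = (742.6 × 0.7690) / (62.36 × 296.45) = 0.03089 mol
n(Zn) = (1/1) × 0.03089 = 0.03089 mol
m(Zn) = 0.03089 × 65.38 = 2.020 g
%Zn = 2.020 / 3.76 × 100 = 53.72%

53.7 %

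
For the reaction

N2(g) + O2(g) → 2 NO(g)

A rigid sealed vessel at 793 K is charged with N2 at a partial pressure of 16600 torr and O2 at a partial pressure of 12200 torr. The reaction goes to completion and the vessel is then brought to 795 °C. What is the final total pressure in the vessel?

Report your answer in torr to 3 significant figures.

38800 torr

With V and T fixed, P_i ∝ n_i, so the mole ratios apply directly to partial pressures at 793 K.
P(O2) required for 16600 torr of N2 = (1/1) × 16600 = 16600 torr; available 12200 torr, so O2 is limiting.
P(N2) remaining = 16600 − (1/1) × 12200 = 4400 torr
P(gaseous products) = (2)/1 × 12200 = 24400 torr
P_total at 793 K = 4400 + 24400 = 28800 torr
Scaling to 795 °C: P = 28800 × 1068.15/793 = 38790 torr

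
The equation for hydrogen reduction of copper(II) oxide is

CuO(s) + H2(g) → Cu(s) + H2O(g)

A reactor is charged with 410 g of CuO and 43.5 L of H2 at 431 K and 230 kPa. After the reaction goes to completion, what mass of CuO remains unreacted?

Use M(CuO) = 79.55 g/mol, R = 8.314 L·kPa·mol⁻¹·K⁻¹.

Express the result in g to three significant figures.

n(CuO) = 410 / 79.55 = 5.154 mol
n(H2) = PV/RT = (230 × 43.5) / (8.314 × 431) = 2.792 mol
For 5.154 mol CuO, stoichiometry requires (1/1) × 5.154 = 5.154 mol H2; 2.792 mol is available, so H2 is limiting.
n(CuO) consumed = (1/1) × 2.792 = 2.792 mol; remaining = 5.154 − 2.792 = 2.362 mol
m(CuO) = 2.362 × 79.55 = 187.9 g

188 g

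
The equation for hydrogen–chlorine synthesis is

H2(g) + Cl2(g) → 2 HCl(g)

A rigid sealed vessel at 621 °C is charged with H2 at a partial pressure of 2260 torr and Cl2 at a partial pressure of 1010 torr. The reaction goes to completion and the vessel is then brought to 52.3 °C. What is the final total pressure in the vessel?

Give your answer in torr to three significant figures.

With V and T fixed, P_i ∝ n_i, so the mole ratios apply directly to partial pressures at 621 °C.
P(Cl2) required for 2260 torr of H2 = (1/1) × 2260 = 2260 torr; available 1010 torr, so Cl2 is limiting.
P(H2) remaining = 2260 − (1/1) × 1010 = 1250 torr
P(gaseous products) = (2)/1 × 1010 = 2020 torr
P_total at 621 °C = 1250 + 2020 = 3270 torr
Scaling to 52.3 °C: P = 3270 × 325.45/894.15 = 1190 torr

1190 torr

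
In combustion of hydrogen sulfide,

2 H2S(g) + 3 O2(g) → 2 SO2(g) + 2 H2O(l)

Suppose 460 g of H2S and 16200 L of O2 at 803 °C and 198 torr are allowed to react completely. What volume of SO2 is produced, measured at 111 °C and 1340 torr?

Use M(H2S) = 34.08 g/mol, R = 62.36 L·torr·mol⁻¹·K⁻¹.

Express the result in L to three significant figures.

n(H2S) = 460 / 34.08 = 13.50 mol
n(O2) = PV/RT = (198 × 16200) / (62.36 × 1076.15) = 47.80 mol
For 13.50 mol H2S, stoichiometry requires (3/2) × 13.50 = 20.25 mol O2; 47.80 mol is available, so H2S is limiting.
n(SO2) = (2/2) × 13.50 = 13.50 mol
V(SO2) = nRT/P = 13.50 × 62.36 × 384.15 / 1340 = 241.3 L

241 L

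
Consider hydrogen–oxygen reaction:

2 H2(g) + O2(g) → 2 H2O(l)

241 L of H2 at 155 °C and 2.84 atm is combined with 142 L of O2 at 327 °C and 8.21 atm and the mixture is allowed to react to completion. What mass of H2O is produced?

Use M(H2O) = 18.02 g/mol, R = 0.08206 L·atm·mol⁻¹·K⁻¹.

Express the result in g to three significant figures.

351 g

n(H2) = PV/RT = (2.84 × 241) / (0.08206 × 428.15) = 19.48 mol
n(O2) = PV/RT = (8.21 × 142) / (0.08206 × 600.15) = 23.67 mol
For 19.48 mol H2, stoichiometry requires (1/2) × 19.48 = 9.740 mol O2; 23.67 mol is available, so H2 is limiting.
n(H2O) = (2/2) × 19.48 = 19.48 mol
m(H2O) = 19.48 × 18.02 = 351.0 g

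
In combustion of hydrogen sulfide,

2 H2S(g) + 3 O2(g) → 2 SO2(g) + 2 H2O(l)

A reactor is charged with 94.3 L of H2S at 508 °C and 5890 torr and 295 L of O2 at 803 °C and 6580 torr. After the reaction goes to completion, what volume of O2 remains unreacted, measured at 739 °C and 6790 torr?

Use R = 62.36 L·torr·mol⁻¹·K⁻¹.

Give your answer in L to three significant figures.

110 L

n(H2S) = PV/RT = (5890 × 94.3) / (62.36 × 781.15) = 11.40 mol
n(O2) = PV/RT = (6580 × 295) / (62.36 × 1076.15) = 28.92 mol
For 11.40 mol H2S, stoichiometry requires (3/2) × 11.40 = 17.10 mol O2; 28.92 mol is available, so H2S is limiting.
n(O2) consumed = (3/2) × 11.40 = 17.10 mol; remaining = 28.92 − 17.10 = 11.82 mol
V(O2) = nRT/P = 11.82 × 62.36 × 1012.15 / 6790 = 109.9 L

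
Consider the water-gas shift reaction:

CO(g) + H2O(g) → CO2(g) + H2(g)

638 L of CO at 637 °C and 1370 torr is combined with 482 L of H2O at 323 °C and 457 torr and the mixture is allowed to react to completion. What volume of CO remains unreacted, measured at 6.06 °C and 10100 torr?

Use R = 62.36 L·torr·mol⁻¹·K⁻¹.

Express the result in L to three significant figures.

n(CO) = PV/RT = (1370 × 638) / (62.36 × 910.15) = 15.40 mol
n(H2O) = PV/RT = (457 × 482) / (62.36 × 596.15) = 5.925 mol
For 15.40 mol CO, stoichiometry requires (1/1) × 15.40 = 15.40 mol H2O; 5.925 mol is available, so H2O is limiting.
n(CO) consumed = (1/1) × 5.925 = 5.925 mol; remaining = 15.40 − 5.925 = 9.475 mol
V(CO) = nRT/P = 9.475 × 62.36 × 279.21 / 10100 = 16.33 L

16.3 L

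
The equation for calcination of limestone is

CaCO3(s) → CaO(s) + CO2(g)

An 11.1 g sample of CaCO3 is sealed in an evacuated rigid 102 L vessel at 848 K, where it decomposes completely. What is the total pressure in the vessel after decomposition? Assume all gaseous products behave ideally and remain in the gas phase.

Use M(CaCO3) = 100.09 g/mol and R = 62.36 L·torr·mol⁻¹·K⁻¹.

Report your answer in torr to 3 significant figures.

n(CaCO3) = 11.1 / 100.09 = 0.1109 mol
n(gas produced) = (1/1) × 0.1109 = 0.1109 mol
P = nRT/V = 0.1109 × 62.36 × 848 / 102 = 57.50 torr

57.5 torr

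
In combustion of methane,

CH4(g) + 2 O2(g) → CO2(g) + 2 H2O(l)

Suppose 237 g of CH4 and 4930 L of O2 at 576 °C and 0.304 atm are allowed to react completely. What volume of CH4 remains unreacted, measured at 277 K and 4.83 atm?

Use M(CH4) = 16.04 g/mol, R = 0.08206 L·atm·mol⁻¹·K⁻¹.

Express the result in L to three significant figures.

n(CH4) = 237 / 16.04 = 14.78 mol
n(O2) = PV/RT = (0.304 × 4930) / (0.08206 × 849.15) = 21.51 mol
For 14.78 mol CH4, stoichiometry requires (2/1) × 14.78 = 29.56 mol O2; 21.51 mol is available, so O2 is limiting.
n(CH4) consumed = (1/2) × 21.51 = 10.76 mol; remaining = 14.78 − 10.76 = 4.020 mol
V(CH4) = nRT/P = 4.020 × 0.08206 × 277 / 4.83 = 18.92 L

18.9 L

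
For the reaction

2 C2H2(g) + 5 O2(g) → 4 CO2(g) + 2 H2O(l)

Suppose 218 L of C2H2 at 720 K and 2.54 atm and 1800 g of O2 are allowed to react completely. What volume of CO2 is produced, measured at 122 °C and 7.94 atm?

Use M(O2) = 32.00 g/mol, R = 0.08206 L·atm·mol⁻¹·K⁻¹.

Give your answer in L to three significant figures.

n(C2H2) = PV/RT = (2.54 × 218) / (0.08206 × 720) = 9.372 mol
n(O2) = 1800 / 32.00 = 56.25 mol
For 9.372 mol C2H2, stoichiometry requires (5/2) × 9.372 = 23.43 mol O2; 56.25 mol is available, so C2H2 is limiting.
n(CO2) = (4/2) × 9.372 = 18.74 mol
V(CO2) = nRT/P = 18.74 × 0.08206 × 395.15 / 7.94 = 76.53 L

76.5 L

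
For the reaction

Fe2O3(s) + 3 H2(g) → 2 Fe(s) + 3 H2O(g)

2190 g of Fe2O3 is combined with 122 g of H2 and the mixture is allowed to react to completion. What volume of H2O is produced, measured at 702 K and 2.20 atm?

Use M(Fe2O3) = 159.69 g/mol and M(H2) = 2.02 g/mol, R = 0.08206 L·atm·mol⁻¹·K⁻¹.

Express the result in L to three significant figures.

n(Fe2O3) = 2190 / 159.69 = 13.71 mol
n(H2) = 122 / 2.02 = 60.40 mol
For 13.71 mol Fe2O3, stoichiometry requires (3/1) × 13.71 = 41.13 mol H2; 60.40 mol is available, so Fe2O3 is limiting.
n(H2O) = (3/1) × 13.71 = 41.13 mol
V(H2O) = nRT/P = 41.13 × 0.08206 × 702 / 2.20 = 1077 L

1080 L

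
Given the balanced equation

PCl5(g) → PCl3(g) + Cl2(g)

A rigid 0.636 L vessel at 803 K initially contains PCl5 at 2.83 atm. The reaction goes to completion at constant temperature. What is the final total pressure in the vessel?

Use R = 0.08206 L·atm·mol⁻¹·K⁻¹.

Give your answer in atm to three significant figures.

5.66 atm

Since T and V are fixed, P_final/P_initial = n_final/n_initial = 2/1.
P_final = (2/1) × 2.83 = 5.660 atm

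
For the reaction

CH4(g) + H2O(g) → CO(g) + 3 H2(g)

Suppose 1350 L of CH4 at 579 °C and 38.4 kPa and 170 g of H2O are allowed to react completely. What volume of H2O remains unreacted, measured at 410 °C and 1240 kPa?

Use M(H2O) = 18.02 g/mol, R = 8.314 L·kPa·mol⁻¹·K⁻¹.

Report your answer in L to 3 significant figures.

9.70 L

n(CH4) = PV/RT = (38.4 × 1350) / (8.314 × 852.15) = 7.317 mol
n(H2O) = 170 / 18.02 = 9.434 mol
For 7.317 mol CH4, stoichiometry requires (1/1) × 7.317 = 7.317 mol H2O; 9.434 mol is available, so CH4 is limiting.
n(H2O) consumed = (1/1) × 7.317 = 7.317 mol; remaining = 9.434 − 7.317 = 2.117 mol
V(H2O) = nRT/P = 2.117 × 8.314 × 683.15 / 1240 = 9.697 L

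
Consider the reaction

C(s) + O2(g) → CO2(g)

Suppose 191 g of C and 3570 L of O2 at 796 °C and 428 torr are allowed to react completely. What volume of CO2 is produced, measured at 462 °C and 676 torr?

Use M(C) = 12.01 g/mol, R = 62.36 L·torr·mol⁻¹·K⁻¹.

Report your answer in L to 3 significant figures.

n(C) = 191 / 12.01 = 15.90 mol
n(O2) = PV/RT = (428 × 3570) / (62.36 × 1069.15) = 22.92 mol
For 15.90 mol C, stoichiometry requires (1/1) × 15.90 = 15.90 mol O2; 22.92 mol is available, so C is limiting.
n(CO2) = (1/1) × 15.90 = 15.90 mol
V(CO2) = nRT/P = 15.90 × 62.36 × 735.15 / 676 = 1078 L

1080 L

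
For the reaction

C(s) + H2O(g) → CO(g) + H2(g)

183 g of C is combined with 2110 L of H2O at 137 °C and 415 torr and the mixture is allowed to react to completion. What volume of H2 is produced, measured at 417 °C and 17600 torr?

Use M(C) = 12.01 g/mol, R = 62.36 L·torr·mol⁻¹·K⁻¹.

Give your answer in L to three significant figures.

n(C) = 183 / 12.01 = 15.24 mol
n(H2O) = PV/RT = (415 × 2110) / (62.36 × 410.15) = 34.24 mol
For 15.24 mol C, stoichiometry requires (1/1) × 15.24 = 15.24 mol H2O; 34.24 mol is available, so C is limiting.
n(H2) = (1/1) × 15.24 = 15.24 mol
V(H2) = nRT/P = 15.24 × 62.36 × 690.15 / 17600 = 37.27 L

37.3 L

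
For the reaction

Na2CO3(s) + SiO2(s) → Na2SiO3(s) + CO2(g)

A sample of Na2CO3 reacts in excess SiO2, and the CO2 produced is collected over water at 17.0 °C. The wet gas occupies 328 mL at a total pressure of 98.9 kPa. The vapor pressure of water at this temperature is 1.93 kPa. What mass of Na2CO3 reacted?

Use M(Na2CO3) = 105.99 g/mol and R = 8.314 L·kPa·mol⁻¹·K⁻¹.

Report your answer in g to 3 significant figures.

P(CO2) = 98.9 − 1.93 = 96.97 kPa
n(CO2) = PV/RT = (96.97 × 0.3280) / (8.314 × 290.15) = 0.01318 mol
n(Na2CO3) = (1/1) × 0.01318 = 0.01318 mol
m(Na2CO3) = 0.01318 × 105.99 = 1.397 g

1.40 g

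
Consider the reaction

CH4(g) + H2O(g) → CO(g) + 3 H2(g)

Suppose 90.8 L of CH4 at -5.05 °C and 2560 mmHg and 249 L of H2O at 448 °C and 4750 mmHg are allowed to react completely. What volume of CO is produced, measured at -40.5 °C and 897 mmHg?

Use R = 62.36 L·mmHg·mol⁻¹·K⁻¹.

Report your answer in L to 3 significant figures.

n(CH4) = PV/RT = (2560 × 90.8) / (62.36 × 268.1) = 13.90 mol
n(H2O) = PV/RT = (4750 × 249) / (62.36 × 721.15) = 26.30 mol
For 13.90 mol CH4, stoichiometry requires (1/1) × 13.90 = 13.90 mol H2O; 26.30 mol is available, so CH4 is limiting.
n(CO) = (1/1) × 13.90 = 13.90 mol
V(CO) = nRT/P = 13.90 × 62.36 × 232.65 / 897 = 224.8 L

225 L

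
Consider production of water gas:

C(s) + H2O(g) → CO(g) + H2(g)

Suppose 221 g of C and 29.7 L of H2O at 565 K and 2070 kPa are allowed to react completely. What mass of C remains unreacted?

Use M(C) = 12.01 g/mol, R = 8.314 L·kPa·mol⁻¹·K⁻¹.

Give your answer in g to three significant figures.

63.8 g

n(C) = 221 / 12.01 = 18.40 mol
n(H2O) = PV/RT = (2070 × 29.7) / (8.314 × 565) = 13.09 mol
For 18.40 mol C, stoichiometry requires (1/1) × 18.40 = 18.40 mol H2O; 13.09 mol is available, so H2O is limiting.
n(C) consumed = (1/1) × 13.09 = 13.09 mol; remaining = 18.40 − 13.09 = 5.310 mol
m(C) = 5.310 × 12.01 = 63.77 g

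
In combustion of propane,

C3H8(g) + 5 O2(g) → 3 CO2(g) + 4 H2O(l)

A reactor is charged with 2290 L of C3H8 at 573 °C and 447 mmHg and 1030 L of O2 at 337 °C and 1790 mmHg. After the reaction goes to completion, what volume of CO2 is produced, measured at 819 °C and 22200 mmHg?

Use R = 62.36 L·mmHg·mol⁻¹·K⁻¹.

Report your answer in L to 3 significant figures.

89.2 L

n(C3H8) = PV/RT = (447 × 2290) / (62.36 × 846.15) = 19.40 mol
n(O2) = PV/RT = (1790 × 1030) / (62.36 × 610.15) = 48.46 mol
For 19.40 mol C3H8, stoichiometry requires (5/1) × 19.40 = 97.00 mol O2; 48.46 mol is available, so O2 is limiting.
n(CO2) = (3/5) × 48.46 = 29.08 mol
V(CO2) = nRT/P = 29.08 × 62.36 × 1092.15 / 22200 = 89.21 L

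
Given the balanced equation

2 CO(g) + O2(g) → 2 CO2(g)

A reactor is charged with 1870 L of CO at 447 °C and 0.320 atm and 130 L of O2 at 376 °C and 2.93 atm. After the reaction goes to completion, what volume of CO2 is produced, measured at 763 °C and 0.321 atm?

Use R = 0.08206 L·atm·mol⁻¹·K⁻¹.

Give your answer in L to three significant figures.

n(CO) = PV/RT = (0.320 × 1870) / (0.08206 × 720.15) = 10.13 mol
n(O2) = PV/RT = (2.93 × 130) / (0.08206 × 649.15) = 7.150 mol
For 10.13 mol CO, stoichiometry requires (1/2) × 10.13 = 5.065 mol O2; 7.150 mol is available, so CO is limiting.
n(CO2) = (2/2) × 10.13 = 10.13 mol
V(CO2) = nRT/P = 10.13 × 0.08206 × 1036.15 / 0.321 = 2683 L

2680 L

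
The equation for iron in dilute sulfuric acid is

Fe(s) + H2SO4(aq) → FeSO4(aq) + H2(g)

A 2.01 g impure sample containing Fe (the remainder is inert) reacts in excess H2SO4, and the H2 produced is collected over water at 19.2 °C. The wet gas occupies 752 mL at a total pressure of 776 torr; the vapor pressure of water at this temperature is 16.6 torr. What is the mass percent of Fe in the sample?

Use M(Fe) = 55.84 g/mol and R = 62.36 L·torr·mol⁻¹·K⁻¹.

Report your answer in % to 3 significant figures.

87.0 %

P(H2) = 776 − 16.6 = 759.4 torr
n(H2) = PV/RT = (759.4 × 0.7520) / (62.36 × 292.35) = 0.03132 mol
n(Fe) = (1/1) × 0.03132 = 0.03132 mol
m(Fe) = 0.03132 × 55.84 = 1.749 g
%Fe = 1.749 / 2.01 × 100 = 87.01%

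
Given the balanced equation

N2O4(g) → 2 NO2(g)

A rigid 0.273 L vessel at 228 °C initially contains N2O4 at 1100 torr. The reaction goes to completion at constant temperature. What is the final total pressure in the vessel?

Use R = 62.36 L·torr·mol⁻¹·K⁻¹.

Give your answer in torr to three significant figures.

At constant T and V, P ∝ n(gas): 1 mol gas → 2 mol gas.
P_final = (2/1) × 1100 = 2200 torr

2200 torr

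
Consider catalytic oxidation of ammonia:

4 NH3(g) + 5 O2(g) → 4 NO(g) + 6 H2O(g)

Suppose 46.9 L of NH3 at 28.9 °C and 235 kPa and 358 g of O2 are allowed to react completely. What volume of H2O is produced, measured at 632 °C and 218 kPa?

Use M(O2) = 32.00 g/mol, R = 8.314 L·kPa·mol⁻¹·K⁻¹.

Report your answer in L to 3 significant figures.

227 L

n(NH3) = PV/RT = (235 × 46.9) / (8.314 × 302.05) = 4.389 mol
n(O2) = 358 / 32.00 = 11.19 mol
For 4.389 mol NH3, stoichiometry requires (5/4) × 4.389 = 5.486 mol O2; 11.19 mol is available, so NH3 is limiting.
n(H2O) = (6/4) × 4.389 = 6.584 mol
V(H2O) = nRT/P = 6.584 × 8.314 × 905.15 / 218 = 227.3 L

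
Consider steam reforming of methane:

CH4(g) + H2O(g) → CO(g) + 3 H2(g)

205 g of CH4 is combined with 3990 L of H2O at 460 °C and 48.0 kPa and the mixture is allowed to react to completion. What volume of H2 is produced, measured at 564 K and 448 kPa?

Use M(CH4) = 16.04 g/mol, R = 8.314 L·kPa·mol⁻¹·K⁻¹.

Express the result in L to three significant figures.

n(CH4) = 205 / 16.04 = 12.78 mol
n(H2O) = PV/RT = (48.0 × 3990) / (8.314 × 733.15) = 31.42 mol
For 12.78 mol CH4, stoichiometry requires (1/1) × 12.78 = 12.78 mol H2O; 31.42 mol is available, so CH4 is limiting.
n(H2) = (3/1) × 12.78 = 38.34 mol
V(H2) = nRT/P = 38.34 × 8.314 × 564 / 448 = 401.3 L

401 L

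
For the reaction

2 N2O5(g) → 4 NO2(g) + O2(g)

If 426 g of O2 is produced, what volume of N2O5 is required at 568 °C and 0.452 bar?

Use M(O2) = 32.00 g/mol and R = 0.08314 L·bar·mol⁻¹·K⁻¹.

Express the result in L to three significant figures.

4120 L

n(O2) = 426.0 / 32.00 = 13.31 mol
n(N2O5) = (2/1) × 13.31 = 26.62 mol
V = nRT/P = 26.62 × 0.08314 × 841.15 / 0.452 = 4119 L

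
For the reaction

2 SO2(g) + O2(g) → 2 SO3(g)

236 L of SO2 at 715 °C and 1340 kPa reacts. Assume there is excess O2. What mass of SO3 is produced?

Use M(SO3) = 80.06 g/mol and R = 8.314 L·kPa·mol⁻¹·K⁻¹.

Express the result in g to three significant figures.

3080 g

n(SO2) = PV/RT = (1340 × 236) / (8.314 × 988.15) = 38.49 mol
n(SO3) = (2/2) × 38.49 = 38.49 mol
m(SO3) = 38.49 × 80.06 = 3082 g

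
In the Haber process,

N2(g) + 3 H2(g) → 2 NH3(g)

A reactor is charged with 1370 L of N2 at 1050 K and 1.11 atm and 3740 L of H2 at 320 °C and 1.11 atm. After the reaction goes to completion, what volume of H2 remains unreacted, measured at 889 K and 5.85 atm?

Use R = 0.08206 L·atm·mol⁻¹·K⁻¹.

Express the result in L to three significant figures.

403 L

n(N2) = PV/RT = (1.11 × 1370) / (0.08206 × 1050) = 17.65 mol
n(H2) = PV/RT = (1.11 × 3740) / (0.08206 × 593.15) = 85.29 mol
For 17.65 mol N2, stoichiometry requires (3/1) × 17.65 = 52.95 mol H2; 85.29 mol is available, so N2 is limiting.
n(H2) consumed = (3/1) × 17.65 = 52.95 mol; remaining = 85.29 − 52.95 = 32.34 mol
V(H2) = nRT/P = 32.34 × 0.08206 × 889 / 5.85 = 403.3 L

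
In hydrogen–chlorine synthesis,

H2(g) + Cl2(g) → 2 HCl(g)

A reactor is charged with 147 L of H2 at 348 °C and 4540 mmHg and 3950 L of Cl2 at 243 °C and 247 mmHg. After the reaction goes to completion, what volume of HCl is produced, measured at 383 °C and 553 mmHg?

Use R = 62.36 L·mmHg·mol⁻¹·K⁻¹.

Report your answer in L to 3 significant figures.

n(H2) = PV/RT = (4540 × 147) / (62.36 × 621.15) = 17.23 mol
n(Cl2) = PV/RT = (247 × 3950) / (62.36 × 516.15) = 30.31 mol
For 17.23 mol H2, stoichiometry requires (1/1) × 17.23 = 17.23 mol Cl2; 30.31 mol is available, so H2 is limiting.
n(HCl) = (2/1) × 17.23 = 34.46 mol
V(HCl) = nRT/P = 34.46 × 62.36 × 656.15 / 553 = 2550 L

2550 L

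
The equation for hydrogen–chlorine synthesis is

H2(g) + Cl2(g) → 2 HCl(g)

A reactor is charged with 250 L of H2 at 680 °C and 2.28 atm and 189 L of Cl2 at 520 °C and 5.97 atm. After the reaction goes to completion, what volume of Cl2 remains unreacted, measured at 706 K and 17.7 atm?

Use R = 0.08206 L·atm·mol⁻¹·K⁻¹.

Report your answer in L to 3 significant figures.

32.9 L

n(H2) = PV/RT = (2.28 × 250) / (0.08206 × 953.15) = 7.288 mol
n(Cl2) = PV/RT = (5.97 × 189) / (0.08206 × 793.15) = 17.34 mol
For 7.288 mol H2, stoichiometry requires (1/1) × 7.288 = 7.288 mol Cl2; 17.34 mol is available, so H2 is limiting.
n(Cl2) consumed = (1/1) × 7.288 = 7.288 mol; remaining = 17.34 − 7.288 = 10.05 mol
V(Cl2) = nRT/P = 10.05 × 0.08206 × 706 / 17.7 = 32.89 L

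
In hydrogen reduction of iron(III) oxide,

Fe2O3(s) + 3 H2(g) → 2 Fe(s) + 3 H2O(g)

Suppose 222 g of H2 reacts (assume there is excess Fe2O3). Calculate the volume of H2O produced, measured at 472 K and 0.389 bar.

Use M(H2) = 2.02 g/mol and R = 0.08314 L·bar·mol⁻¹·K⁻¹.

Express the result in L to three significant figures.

11100 L

n(H2) = 222.0 / 2.02 = 109.9 mol
n(H2O) = (3/3) × 109.9 = 109.9 mol
V = nRT/P = 109.9 × 0.08314 × 472 / 0.389 = 11090 L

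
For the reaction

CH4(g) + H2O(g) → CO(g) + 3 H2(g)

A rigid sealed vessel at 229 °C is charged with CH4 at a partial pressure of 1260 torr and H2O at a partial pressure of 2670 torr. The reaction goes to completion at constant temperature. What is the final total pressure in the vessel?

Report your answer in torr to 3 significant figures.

Because the vessel is rigid and T is held at 229 °C, work the stoichiometry in partial pressures (P_i = n_iRT/V).
P(H2O) required for 1260 torr of CH4 = (1/1) × 1260 = 1260 torr; available 2670 torr, so CH4 is limiting.
P(H2O) remaining = 2670 − (1/1) × 1260 = 1410 torr
P(gaseous products) = (1+3)/1 × 1260 = 5040 torr
P_total at 229 °C = 1410 + 5040 = 6450 torr

6450 torr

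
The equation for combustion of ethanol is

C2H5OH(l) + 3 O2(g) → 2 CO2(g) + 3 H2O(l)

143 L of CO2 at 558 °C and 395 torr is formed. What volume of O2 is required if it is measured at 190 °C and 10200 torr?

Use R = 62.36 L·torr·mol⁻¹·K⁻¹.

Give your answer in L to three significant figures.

4.63 L

n(CO2) = PV/RT = (395 × 143) / (62.36 × 831.15) = 1.090 mol
n(O2) = (3/2) × 1.090 = 1.635 mol
V = nRT/P = 1.635 × 62.36 × 463.15 / 10200 = 4.630 L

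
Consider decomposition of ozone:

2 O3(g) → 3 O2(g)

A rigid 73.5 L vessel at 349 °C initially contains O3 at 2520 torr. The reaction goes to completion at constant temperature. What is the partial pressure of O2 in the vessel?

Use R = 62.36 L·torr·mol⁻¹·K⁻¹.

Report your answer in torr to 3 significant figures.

3780 torr

n(O3)₀ = PV/RT = (2520 × 73.5) / (62.36 × 622.15) = 4.774 mol
n(O2) = (3/2) × 4.774 = 7.161 mol
P(O2) = nRT/V = 7.161 × 62.36 × 622.15 / 73.5 = 3780 torr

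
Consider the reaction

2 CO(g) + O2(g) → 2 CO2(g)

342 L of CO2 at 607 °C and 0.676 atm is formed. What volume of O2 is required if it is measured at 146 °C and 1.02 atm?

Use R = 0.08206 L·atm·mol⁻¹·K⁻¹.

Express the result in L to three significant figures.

n(CO2) = PV/RT = (0.676 × 342) / (0.08206 × 880.15) = 3.201 mol
n(O2) = (1/2) × 3.201 = 1.601 mol
V = nRT/P = 1.601 × 0.08206 × 419.15 / 1.02 = 53.99 L

54.0 L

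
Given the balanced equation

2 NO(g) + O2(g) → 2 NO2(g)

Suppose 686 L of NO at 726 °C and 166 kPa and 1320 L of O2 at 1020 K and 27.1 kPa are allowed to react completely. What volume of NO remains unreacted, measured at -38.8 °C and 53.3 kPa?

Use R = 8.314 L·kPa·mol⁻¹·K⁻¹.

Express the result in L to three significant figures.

n(NO) = PV/RT = (166 × 686) / (8.314 × 999.15) = 13.71 mol
n(O2) = PV/RT = (27.1 × 1320) / (8.314 × 1020) = 4.218 mol
For 13.71 mol NO, stoichiometry requires (1/2) × 13.71 = 6.855 mol O2; 4.218 mol is available, so O2 is limiting.
n(NO) consumed = (2/1) × 4.218 = 8.436 mol; remaining = 13.71 − 8.436 = 5.274 mol
V(NO) = nRT/P = 5.274 × 8.314 × 234.35 / 53.3 = 192.8 L

193 L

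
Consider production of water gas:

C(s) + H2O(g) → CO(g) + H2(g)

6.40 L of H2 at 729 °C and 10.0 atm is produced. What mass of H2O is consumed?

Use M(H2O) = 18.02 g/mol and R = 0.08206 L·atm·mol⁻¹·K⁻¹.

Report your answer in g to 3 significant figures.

n(H2) = PV/RT = (10.0 × 6.40) / (0.08206 × 1002.15) = 0.7782 mol
n(H2O) = (1/1) × 0.7782 = 0.7782 mol
m(H2O) = 0.7782 × 18.02 = 14.02 g

14.0 g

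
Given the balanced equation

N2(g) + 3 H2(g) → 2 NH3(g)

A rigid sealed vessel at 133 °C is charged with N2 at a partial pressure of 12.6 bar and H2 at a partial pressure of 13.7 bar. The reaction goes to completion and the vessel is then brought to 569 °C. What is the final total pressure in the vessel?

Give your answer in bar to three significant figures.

35.6 bar

Because the vessel is rigid and T is held at 133 °C, work the stoichiometry in partial pressures (P_i = n_iRT/V).
P(H2) required for 12.6 bar of N2 = (3/1) × 12.6 = 37.80 bar; available 13.7 bar, so H2 is limiting.
P(N2) remaining = 12.6 − (1/3) × 13.7 = 8.033 bar
P(gaseous products) = (2)/3 × 13.7 = 9.133 bar
P_total at 133 °C = 8.033 + 9.133 = 17.17 bar
Scaling to 569 °C: P = 17.17 × 842.15/406.15 = 35.60 bar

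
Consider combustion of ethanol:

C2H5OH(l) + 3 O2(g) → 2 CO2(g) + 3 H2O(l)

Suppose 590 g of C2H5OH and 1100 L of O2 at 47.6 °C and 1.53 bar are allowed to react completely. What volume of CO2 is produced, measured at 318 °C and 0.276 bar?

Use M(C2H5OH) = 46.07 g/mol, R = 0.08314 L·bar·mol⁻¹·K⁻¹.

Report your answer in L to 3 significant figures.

n(C2H5OH) = 590 / 46.07 = 12.81 mol
n(O2) = PV/RT = (1.53 × 1100) / (0.08314 × 320.75) = 63.11 mol
For 12.81 mol C2H5OH, stoichiometry requires (3/1) × 12.81 = 38.43 mol O2; 63.11 mol is available, so C2H5OH is limiting.
n(CO2) = (2/1) × 12.81 = 25.62 mol
V(CO2) = nRT/P = 25.62 × 0.08314 × 591.15 / 0.276 = 4562 L

4560 L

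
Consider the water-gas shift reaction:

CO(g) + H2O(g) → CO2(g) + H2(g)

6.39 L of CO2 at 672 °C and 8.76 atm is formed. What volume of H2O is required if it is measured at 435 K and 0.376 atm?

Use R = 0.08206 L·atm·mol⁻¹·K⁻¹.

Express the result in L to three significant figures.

n(CO2) = PV/RT = (8.76 × 6.39) / (0.08206 × 945.15) = 0.7217 mol
n(H2O) = (1/1) × 0.7217 = 0.7217 mol
V = nRT/P = 0.7217 × 0.08206 × 435 / 0.376 = 68.52 L

68.5 L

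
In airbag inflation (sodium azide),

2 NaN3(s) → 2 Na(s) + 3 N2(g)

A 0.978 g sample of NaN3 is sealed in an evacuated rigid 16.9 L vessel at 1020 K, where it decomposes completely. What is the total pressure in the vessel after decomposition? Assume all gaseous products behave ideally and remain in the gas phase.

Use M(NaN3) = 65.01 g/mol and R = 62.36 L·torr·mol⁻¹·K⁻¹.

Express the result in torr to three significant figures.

84.9 torr

n(NaN3) = 0.978 / 65.01 = 0.01504 mol
n(gas produced) = (3/2) × 0.01504 = 0.02256 mol
P = nRT/V = 0.02256 × 62.36 × 1020 / 16.9 = 84.91 torr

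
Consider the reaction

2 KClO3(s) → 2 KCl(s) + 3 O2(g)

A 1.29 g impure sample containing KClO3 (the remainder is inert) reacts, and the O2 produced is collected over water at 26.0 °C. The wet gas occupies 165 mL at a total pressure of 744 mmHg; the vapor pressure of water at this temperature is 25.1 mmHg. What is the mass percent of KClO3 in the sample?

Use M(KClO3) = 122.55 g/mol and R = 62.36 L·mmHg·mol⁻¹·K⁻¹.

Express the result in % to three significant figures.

40.3 %

P(O2) = 744 − 25.1 = 718.9 mmHg
n(O2) = PV/RT = (718.9 × 0.1650) / (62.36 × 299.15) = 0.006359 mol
n(KClO3) = (2/3) × 0.006359 = 0.004239 mol
m(KClO3) = 0.004239 × 122.55 = 0.5195 g
%KClO3 = 0.5195 / 1.29 × 100 = 40.27%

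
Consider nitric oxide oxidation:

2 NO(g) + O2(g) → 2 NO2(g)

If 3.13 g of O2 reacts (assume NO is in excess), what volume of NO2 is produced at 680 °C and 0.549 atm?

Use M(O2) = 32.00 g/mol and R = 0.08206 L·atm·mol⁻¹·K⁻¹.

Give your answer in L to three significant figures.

n(O2) = 3.130 / 32.00 = 0.09781 mol
n(NO2) = (2/1) × 0.09781 = 0.1956 mol
V = nRT/P = 0.1956 × 0.08206 × 953.15 / 0.549 = 27.87 L

27.9 L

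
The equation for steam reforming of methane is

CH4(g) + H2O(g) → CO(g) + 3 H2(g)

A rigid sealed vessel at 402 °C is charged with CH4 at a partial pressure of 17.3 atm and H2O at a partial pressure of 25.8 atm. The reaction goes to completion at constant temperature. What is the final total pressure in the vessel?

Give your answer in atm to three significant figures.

77.7 atm

Because the vessel is rigid and T is held at 402 °C, work the stoichiometry in partial pressures (P_i = n_iRT/V).
P(H2O) required for 17.3 atm of CH4 = (1/1) × 17.3 = 17.30 atm; available 25.8 atm, so CH4 is limiting.
P(H2O) remaining = 25.8 − (1/1) × 17.3 = 8.500 atm
P(gaseous products) = (1+3)/1 × 17.3 = 69.20 atm
P_total at 402 °C = 8.500 + 69.20 = 77.70 atm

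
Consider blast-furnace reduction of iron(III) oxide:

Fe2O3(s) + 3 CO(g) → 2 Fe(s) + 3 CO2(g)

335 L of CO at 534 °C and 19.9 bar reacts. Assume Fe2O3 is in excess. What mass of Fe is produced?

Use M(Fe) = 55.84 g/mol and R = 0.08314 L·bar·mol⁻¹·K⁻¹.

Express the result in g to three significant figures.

n(CO) = PV/RT = (19.9 × 335) / (0.08314 × 807.15) = 99.34 mol
n(Fe) = (2/3) × 99.34 = 66.23 mol
m(Fe) = 66.23 × 55.84 = 3698 g

3700 g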